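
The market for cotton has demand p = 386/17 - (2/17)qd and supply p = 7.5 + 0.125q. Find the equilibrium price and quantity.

Set the two price expressions equal: 386/17 - (2/17)q = 7.5 + 0.125q.
517/34 = (33/136)q, so q* = 188/3.
p* = 386/17 − (2/17)(188/3) = 46/3.

p* = 46/3, q* = 188/3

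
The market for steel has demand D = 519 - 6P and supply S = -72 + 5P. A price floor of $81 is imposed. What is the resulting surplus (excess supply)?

Surplus = 300

Equilibrium price would be P* = 591/11, so the floor at 81 binds.
At P = 81: D = 33, S = 333.
Surplus = 333 − 33 = 300.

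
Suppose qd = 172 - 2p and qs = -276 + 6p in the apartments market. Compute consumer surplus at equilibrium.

Equilibrium: 172 - 2p = -276 + 6p gives p* = 56, q* = 60.
Demand choke price (qd = 0): p = 86.
CS = ½(86 − 56)(60) = 900.

Consumer surplus = 900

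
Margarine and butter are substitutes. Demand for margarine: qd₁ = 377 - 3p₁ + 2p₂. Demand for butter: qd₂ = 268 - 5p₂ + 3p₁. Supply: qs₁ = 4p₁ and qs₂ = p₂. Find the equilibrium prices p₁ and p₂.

Market 1: 377 - 3p₁ + 2p₂ = 4p₁ → 7p₁ - 2p₂ = 377.
Market 2: 6p₂ - 3p₁ = 268.
Eliminating p₂: 6×(1) + 2×(2) gives 36p₁ = 2798, so p₁ = 1399/18.
Back-substitute into (2): p₂ = (268 + 3×1399/18) / 6 = 3007/36.

p₁ = 1399/18, p₂ = 3007/36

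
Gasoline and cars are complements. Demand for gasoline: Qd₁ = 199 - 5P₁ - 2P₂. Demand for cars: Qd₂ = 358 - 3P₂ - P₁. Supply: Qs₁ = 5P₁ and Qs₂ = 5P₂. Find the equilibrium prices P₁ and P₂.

P₁ = 146/13, P₂ = 1127/26

Market 1: 199 - 5P₁ - 2P₂ = 5P₁ → 10P₁ + 2P₂ = 199.
Market 2: 8P₂ + P₁ = 358.
Eliminating P₂: 8×(1) − 2×(2) gives 78P₁ = 876, so P₁ = 146/13.
Back-substitute into (2): P₂ = (358 − 1×146/13) / 8 = 1127/26.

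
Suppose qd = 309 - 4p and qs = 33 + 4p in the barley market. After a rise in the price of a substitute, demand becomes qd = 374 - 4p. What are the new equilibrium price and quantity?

Original equilibrium: p* = 34.5, q* = 171.
New equilibrium: 374 - 4p = 33 + 4p, so 341 = 8p and p' = 42.625; q' = 374 − 4(42.625) = 203.5.

p' = 42.625, q' = 203.5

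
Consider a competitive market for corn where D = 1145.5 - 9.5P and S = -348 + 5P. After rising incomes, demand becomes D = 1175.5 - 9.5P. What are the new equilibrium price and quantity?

P' = 3047/29, Q' = 5143/29

Original equilibrium: P* = 103, Q* = 167.
New equilibrium: 1175.5 - 9.5P = -348 + 5P, so 1523.5 = 14.5P and P' = 3047/29; Q' = 1175.5 − 9.5(3047/29) = 5143/29.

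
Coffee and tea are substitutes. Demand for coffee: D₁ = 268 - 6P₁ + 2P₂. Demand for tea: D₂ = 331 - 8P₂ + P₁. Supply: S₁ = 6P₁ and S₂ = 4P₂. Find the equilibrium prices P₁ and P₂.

P₁ = 1939/71, P₂ = 2120/71

Market 1: 268 - 6P₁ + 2P₂ = 6P₁ → 12P₁ - 2P₂ = 268.
Market 2: 12P₂ - P₁ = 331.
Eliminating P₂: 12×(1) + 2×(2) gives 142P₁ = 3878, so P₁ = 1939/71.
Back-substitute into (2): P₂ = (331 + 1×1939/71) / 12 = 2120/71.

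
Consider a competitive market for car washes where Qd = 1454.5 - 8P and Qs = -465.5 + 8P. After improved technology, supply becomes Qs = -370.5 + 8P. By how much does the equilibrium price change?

ΔP = -5.9375

Original equilibrium: P* = 120, Q* = 494.5.
New equilibrium: 1454.5 - 8P = -370.5 + 8P, so 1825 = 16P and P' = 114.0625; Q' = 1454.5 − 8(114.0625) = 542.
Change in price: 114.0625 − 120 = -5.9375.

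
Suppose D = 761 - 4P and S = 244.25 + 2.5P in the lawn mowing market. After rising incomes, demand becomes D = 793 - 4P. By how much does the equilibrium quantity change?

ΔQ = 160/13

Original equilibrium: P* = 79.5, Q* = 443.
New equilibrium: 793 - 4P = 244.25 + 2.5P, so 548.75 = 6.5P and P' = 2195/26; Q' = 793 − 4(2195/26) = 5919/13.
Change in quantity: 5919/13 − 443 = 160/13.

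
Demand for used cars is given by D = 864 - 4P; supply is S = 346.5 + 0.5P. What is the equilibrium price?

Set D = S: 864 - 4P = 346.5 + 0.5P.
517.5 = 4.5P, so P* = 115.
Q* = 864 − 4(115) = 404.

P* = 115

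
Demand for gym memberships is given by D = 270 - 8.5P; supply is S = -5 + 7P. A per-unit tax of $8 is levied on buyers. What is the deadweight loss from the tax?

Pre-tax equilibrium: P* = 550/31, Q* = 3695/31.
Tax on buyers shifts demand to D = 270 − 8.5(P + 8) = 202 - 8.5P.
202 - 8.5P = -5 + 7P gives seller price Ps = 414/31; buyers pay Pb = 414/31 + 8 = 662/31.
New quantity: Q = 270 − 8.5(662/31) = 2743/31.
DWL = ½ × 8 × (3695/31 − 2743/31) = 3808/31.

Deadweight loss = 3808/31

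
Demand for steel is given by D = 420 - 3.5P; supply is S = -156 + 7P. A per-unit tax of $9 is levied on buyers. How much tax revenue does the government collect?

Tax revenue = 1863

Pre-tax equilibrium: P* = 384/7, Q* = 228.
Tax on buyers shifts demand to D = 420 − 3.5(P + 9) = 388.5 - 3.5P.
388.5 - 3.5P = -156 + 7P gives seller price Ps = 363/7; buyers pay Pb = 363/7 + 9 = 426/7.
New quantity: Q = 420 − 3.5(426/7) = 207.
Revenue = 9 × 207 = 1863.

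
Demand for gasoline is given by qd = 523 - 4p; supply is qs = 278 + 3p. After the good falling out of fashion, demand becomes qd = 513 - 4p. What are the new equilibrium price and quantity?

Original equilibrium: p* = 35, q* = 383.
New equilibrium: 513 - 4p = 278 + 3p, so 235 = 7p and p' = 235/7; q' = 513 − 4(235/7) = 2651/7.

p' = 235/7, q' = 2651/7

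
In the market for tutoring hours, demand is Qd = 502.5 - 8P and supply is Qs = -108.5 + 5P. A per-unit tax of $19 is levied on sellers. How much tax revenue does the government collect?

Pre-tax equilibrium: P* = 47, Q* = 126.5.
Tax on sellers shifts supply to Qs = -108.5 + 5(P − 19) = -203.5 + 5P.
502.5 - 8P = -203.5 + 5P gives buyer price Pb = 706/13; sellers receive Ps = 706/13 − 19 = 459/13.
New quantity: Q = 502.5 − 8(706/13) = 1769/26.
Revenue = 19 × 1769/26 = 33611/26.

Tax revenue = 33611/26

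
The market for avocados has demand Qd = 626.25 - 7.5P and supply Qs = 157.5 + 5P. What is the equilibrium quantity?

Q* = 345

Set Qd = Qs: 626.25 - 7.5P = 157.5 + 5P.
468.75 = 12.5P, so P* = 37.5.
Q* = 626.25 − 7.5(37.5) = 345.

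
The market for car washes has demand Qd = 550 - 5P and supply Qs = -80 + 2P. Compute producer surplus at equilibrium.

Equilibrium: 550 - 5P = -80 + 2P gives P* = 90, Q* = 100.
Supply starts at P = 40 (where Qs = 0).
PS = ½(90 − 40)(100) = 2500.

Producer surplus = 2500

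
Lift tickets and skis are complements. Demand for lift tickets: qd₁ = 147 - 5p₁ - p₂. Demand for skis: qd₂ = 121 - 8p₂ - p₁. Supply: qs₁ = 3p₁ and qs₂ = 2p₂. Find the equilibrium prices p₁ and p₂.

Market 1: 147 - 5p₁ - p₂ = 3p₁ → 8p₁ + p₂ = 147.
Market 2: 10p₂ + p₁ = 121.
Eliminating p₂: 10×(1) − 1×(2) gives 79p₁ = 1349, so p₁ = 1349/79.
Back-substitute into (2): p₂ = (121 − 1×1349/79) / 10 = 821/79.

p₁ = 1349/79, p₂ = 821/79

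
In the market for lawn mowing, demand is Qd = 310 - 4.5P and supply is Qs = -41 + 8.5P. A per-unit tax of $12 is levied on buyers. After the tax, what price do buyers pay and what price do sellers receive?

Buyers pay 453/13, sellers receive 297/13

Pre-tax equilibrium: P* = 27, Q* = 188.5.
Tax on buyers shifts demand to Qd = 310 − 4.5(P + 12) = 256 - 4.5P.
256 - 4.5P = -41 + 8.5P gives seller price Ps = 297/13; buyers pay Pb = 297/13 + 12 = 453/13.
New quantity: Q = 310 − 4.5(453/13) = 3983/26.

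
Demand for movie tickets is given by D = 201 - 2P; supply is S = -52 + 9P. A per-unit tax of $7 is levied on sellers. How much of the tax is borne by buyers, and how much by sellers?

Pre-tax equilibrium: P* = 23, Q* = 155.
Tax on sellers shifts supply to S = -52 + 9(P − 7) = -115 + 9P.
201 - 2P = -115 + 9P gives buyer price Pb = 316/11; sellers receive Ps = 316/11 − 7 = 239/11.
New quantity: Q = 201 − 2(316/11) = 1579/11.
Buyer burden = 316/11 − 23 = 63/11; seller burden = 23 − 239/11 = 14/11.

Buyers bear 63/11, sellers bear 14/11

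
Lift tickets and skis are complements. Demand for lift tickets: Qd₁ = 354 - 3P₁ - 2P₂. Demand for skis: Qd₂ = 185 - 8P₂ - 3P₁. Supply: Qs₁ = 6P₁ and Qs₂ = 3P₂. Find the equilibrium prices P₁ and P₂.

P₁ = 3524/93, P₂ = 201/31

Market 1: 354 - 3P₁ - 2P₂ = 6P₁ → 9P₁ + 2P₂ = 354.
Market 2: 11P₂ + 3P₁ = 185.
Eliminating P₂: 11×(1) − 2×(2) gives 93P₁ = 3524, so P₁ = 3524/93.
Back-substitute into (2): P₂ = (185 − 3×3524/93) / 11 = 201/31.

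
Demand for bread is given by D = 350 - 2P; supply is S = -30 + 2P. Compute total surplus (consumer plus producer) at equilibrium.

Equilibrium: 350 - 2P = -30 + 2P gives P* = 95, Q* = 160.
Demand choke price: P = 175; supply starts at P = 15.
CS = ½(175 − 95)(160) = 6400; PS = ½(95 − 15)(160) = 6400.

Total surplus = 12800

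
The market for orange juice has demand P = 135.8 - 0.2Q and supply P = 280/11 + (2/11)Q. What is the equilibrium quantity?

Set the two price expressions equal: 135.8 - 0.2Q = 280/11 + (2/11)Q.
6069/55 = (21/55)Q, so Q* = 289.
P* = 135.8 − (0.2)(289) = 78.

Q* = 289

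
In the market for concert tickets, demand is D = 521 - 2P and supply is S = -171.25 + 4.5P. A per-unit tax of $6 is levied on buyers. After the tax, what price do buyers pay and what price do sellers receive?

Buyers pay 2877/26, sellers receive 2721/26

Pre-tax equilibrium: P* = 106.5, Q* = 308.
Tax on buyers shifts demand to D = 521 − 2(P + 6) = 509 - 2P.
509 - 2P = -171.25 + 4.5P gives seller price Ps = 2721/26; buyers pay Pb = 2721/26 + 6 = 2877/26.
New quantity: Q = 521 − 2(2877/26) = 3896/13.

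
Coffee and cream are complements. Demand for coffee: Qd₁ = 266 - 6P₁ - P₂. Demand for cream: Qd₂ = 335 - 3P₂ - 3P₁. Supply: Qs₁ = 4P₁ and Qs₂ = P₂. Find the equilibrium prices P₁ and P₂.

Market 1: 266 - 6P₁ - P₂ = 4P₁ → 10P₁ + P₂ = 266.
Market 2: 4P₂ + 3P₁ = 335.
Eliminating P₂: 4×(1) − 1×(2) gives 37P₁ = 729, so P₁ = 729/37.
Back-substitute into (2): P₂ = (335 − 3×729/37) / 4 = 2552/37.

P₁ = 729/37, P₂ = 2552/37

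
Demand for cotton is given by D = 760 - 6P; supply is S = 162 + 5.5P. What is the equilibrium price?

P* = 52

Set D = S: 760 - 6P = 162 + 5.5P.
598 = 11.5P, so P* = 52.
Q* = 760 − 6(52) = 448.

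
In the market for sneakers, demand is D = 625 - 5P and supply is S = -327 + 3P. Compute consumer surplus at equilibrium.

Equilibrium: 625 - 5P = -327 + 3P gives P* = 119, Q* = 30.
Demand choke price (D = 0): P = 125.
CS = ½(125 − 119)(30) = 90.

Consumer surplus = 90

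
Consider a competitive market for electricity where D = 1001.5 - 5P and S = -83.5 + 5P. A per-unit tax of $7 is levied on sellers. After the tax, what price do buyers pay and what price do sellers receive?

Buyers pay $112, sellers receive $105

Pre-tax equilibrium: P* = 108.5, Q* = 459.
Tax on sellers shifts supply to S = -83.5 + 5(P − 7) = -118.5 + 5P.
1001.5 - 5P = -118.5 + 5P gives buyer price Pb = 112; sellers receive Ps = 112 − 7 = 105.
New quantity: Q = 1001.5 − 5(112) = 441.5.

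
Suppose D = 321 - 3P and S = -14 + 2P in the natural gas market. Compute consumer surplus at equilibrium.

Consumer surplus = 2400

Equilibrium: 321 - 3P = -14 + 2P gives P* = 67, Q* = 120.
Demand choke price (D = 0): P = 107.
CS = ½(107 − 67)(120) = 2400.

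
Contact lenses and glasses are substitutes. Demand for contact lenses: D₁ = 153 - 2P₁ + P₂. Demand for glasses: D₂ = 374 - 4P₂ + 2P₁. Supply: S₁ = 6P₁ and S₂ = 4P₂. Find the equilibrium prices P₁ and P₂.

Market 1: 153 - 2P₁ + P₂ = 6P₁ → 8P₁ - P₂ = 153.
Market 2: 8P₂ - 2P₁ = 374.
Eliminating P₂: 8×(1) + 1×(2) gives 62P₁ = 1598, so P₁ = 799/31.
Back-substitute into (2): P₂ = (374 + 2×799/31) / 8 = 1649/31.

P₁ = 799/31, P₂ = 1649/31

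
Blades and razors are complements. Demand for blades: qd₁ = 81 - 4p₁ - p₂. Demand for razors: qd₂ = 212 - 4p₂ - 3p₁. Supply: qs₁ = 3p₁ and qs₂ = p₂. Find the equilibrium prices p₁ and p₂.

Market 1: 81 - 4p₁ - p₂ = 3p₁ → 7p₁ + p₂ = 81.
Market 2: 5p₂ + 3p₁ = 212.
Eliminating p₂: 5×(1) − 1×(2) gives 32p₁ = 193, so p₁ = 6.03125.
Back-substitute into (2): p₂ = (212 − 3×6.03125) / 5 = 38.78125.

p₁ = 6.03125, p₂ = 38.78125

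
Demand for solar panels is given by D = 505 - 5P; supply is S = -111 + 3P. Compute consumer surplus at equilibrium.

Equilibrium: 505 - 5P = -111 + 3P gives P* = 77, Q* = 120.
Demand choke price (D = 0): P = 101.
CS = ½(101 − 77)(120) = 1440.

Consumer surplus = 1440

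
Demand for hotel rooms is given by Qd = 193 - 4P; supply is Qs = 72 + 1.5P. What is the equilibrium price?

Set Qd = Qs: 193 - 4P = 72 + 1.5P.
121 = 5.5P, so P* = 22.
Q* = 193 − 4(22) = 105.

P* = 22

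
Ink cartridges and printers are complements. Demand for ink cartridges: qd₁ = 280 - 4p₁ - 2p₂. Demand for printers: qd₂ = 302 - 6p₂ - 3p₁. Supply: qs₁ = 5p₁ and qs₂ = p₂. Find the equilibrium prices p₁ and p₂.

Market 1: 280 - 4p₁ - 2p₂ = 5p₁ → 9p₁ + 2p₂ = 280.
Market 2: 7p₂ + 3p₁ = 302.
Eliminating p₂: 7×(1) − 2×(2) gives 57p₁ = 1356, so p₁ = 452/19.
Back-substitute into (2): p₂ = (302 − 3×452/19) / 7 = 626/19.

p₁ = 452/19, p₂ = 626/19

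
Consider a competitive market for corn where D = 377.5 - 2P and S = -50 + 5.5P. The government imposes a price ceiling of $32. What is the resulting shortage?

Shortage = 187.5

Equilibrium price would be P* = 57, so the ceiling at 32 binds.
At P = 32: D = 377.5 − 2(32) = 313.5, S = -50 + 5.5(32) = 126.
Shortage = 313.5 − 126 = 187.5.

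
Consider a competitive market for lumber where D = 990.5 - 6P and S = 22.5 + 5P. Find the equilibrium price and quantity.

P* = 88, Q* = 462.5

Set D = S: 990.5 - 6P = 22.5 + 5P.
968 = 11P, so P* = 88.
Q* = 990.5 − 6(88) = 462.5.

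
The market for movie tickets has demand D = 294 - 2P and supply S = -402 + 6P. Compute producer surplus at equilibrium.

Equilibrium: 294 - 2P = -402 + 6P gives P* = 87, Q* = 120.
Supply starts at P = 67 (where S = 0).
PS = ½(87 − 67)(120) = 1200.

Producer surplus = 1200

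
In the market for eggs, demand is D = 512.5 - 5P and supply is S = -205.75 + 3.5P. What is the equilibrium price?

P* = 84.5

Set D = S: 512.5 - 5P = -205.75 + 3.5P.
718.25 = 8.5P, so P* = 84.5.
Q* = 512.5 − 5(84.5) = 90.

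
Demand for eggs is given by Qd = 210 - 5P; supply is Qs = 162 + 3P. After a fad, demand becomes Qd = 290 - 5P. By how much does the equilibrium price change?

ΔP = 10

Original equilibrium: P* = 6, Q* = 180.
New equilibrium: 290 - 5P = 162 + 3P, so 128 = 8P and P' = 16; Q' = 290 − 5(16) = 210.
Change in price: 16 − 6 = 10.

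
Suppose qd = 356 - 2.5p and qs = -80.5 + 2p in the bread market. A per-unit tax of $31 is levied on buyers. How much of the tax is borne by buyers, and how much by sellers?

Buyers bear 124/9, sellers bear 155/9

Pre-tax equilibrium: p* = 97, q* = 113.5.
Tax on buyers shifts demand to qd = 356 − 2.5(p + 31) = 278.5 - 2.5p.
278.5 - 2.5p = -80.5 + 2p gives seller price ps = 718/9; buyers pay pb = 718/9 + 31 = 997/9.
New quantity: q = 356 − 2.5(997/9) = 1423/18.
Buyer burden = 997/9 − 97 = 124/9; seller burden = 97 − 718/9 = 155/9.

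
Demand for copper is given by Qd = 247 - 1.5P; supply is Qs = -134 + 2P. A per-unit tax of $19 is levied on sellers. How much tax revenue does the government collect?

Pre-tax equilibrium: P* = 762/7, Q* = 586/7.
Tax on sellers shifts supply to Qs = -134 + 2(P − 19) = -172 + 2P.
247 - 1.5P = -172 + 2P gives buyer price Pb = 838/7; sellers receive Ps = 838/7 − 19 = 705/7.
New quantity: Q = 247 − 1.5(838/7) = 472/7.
Revenue = 19 × 472/7 = 8968/7.

Tax revenue = 8968/7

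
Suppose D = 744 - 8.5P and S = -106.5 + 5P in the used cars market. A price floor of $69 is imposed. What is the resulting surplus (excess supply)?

Surplus = 81

Equilibrium price would be P* = 63, so the floor at 69 binds.
At P = 69: D = 157.5, S = 238.5.
Surplus = 238.5 − 157.5 = 81.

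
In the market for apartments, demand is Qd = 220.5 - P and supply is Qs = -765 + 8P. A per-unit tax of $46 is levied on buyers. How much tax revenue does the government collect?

Pre-tax equilibrium: P* = 109.5, Q* = 111.
Tax on buyers shifts demand to Qd = 220.5 − 1(P + 46) = 174.5 - P.
174.5 - P = -765 + 8P gives seller price Ps = 1879/18; buyers pay Pb = 1879/18 + 46 = 2707/18.
New quantity: Q = 220.5 − 1(2707/18) = 631/9.
Revenue = 46 × 631/9 = 29026/9.

Tax revenue = 29026/9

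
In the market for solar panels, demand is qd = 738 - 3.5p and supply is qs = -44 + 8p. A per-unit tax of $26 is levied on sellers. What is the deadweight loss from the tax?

Deadweight loss = 18928/23

Pre-tax equilibrium: p* = 68, q* = 500.
Tax on sellers shifts supply to qs = -44 + 8(p − 26) = -252 + 8p.
738 - 3.5p = -252 + 8p gives buyer price pb = 1980/23; sellers receive ps = 1980/23 − 26 = 1382/23.
New quantity: q = 738 − 3.5(1980/23) = 10044/23.
DWL = ½ × 26 × (500 − 10044/23) = 18928/23.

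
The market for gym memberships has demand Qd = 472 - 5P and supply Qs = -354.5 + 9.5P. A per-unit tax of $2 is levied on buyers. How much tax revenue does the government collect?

Pre-tax equilibrium: P* = 57, Q* = 187.
Tax on buyers shifts demand to Qd = 472 − 5(P + 2) = 462 - 5P.
462 - 5P = -354.5 + 9.5P gives seller price Ps = 1633/29; buyers pay Pb = 1633/29 + 2 = 1691/29.
New quantity: Q = 472 − 5(1691/29) = 5233/29.
Revenue = 2 × 5233/29 = 10466/29.

Tax revenue = 10466/29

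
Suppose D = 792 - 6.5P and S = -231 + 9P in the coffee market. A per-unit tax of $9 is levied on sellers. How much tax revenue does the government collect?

Tax revenue = 91800/31

Pre-tax equilibrium: P* = 66, Q* = 363.
Tax on sellers shifts supply to S = -231 + 9(P − 9) = -312 + 9P.
792 - 6.5P = -312 + 9P gives buyer price Pb = 2208/31; sellers receive Ps = 2208/31 − 9 = 1929/31.
New quantity: Q = 792 − 6.5(2208/31) = 10200/31.
Revenue = 9 × 10200/31 = 91800/31.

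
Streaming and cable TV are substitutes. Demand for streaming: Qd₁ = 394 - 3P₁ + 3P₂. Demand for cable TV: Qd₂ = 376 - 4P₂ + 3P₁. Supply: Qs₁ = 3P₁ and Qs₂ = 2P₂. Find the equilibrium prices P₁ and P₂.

P₁ = 388/3, P₂ = 382/3

Market 1: 394 - 3P₁ + 3P₂ = 3P₁ → 6P₁ - 3P₂ = 394.
Market 2: 6P₂ - 3P₁ = 376.
Eliminating P₂: 6×(1) + 3×(2) gives 27P₁ = 3492, so P₁ = 388/3.
Back-substitute into (2): P₂ = (376 + 3×388/3) / 6 = 382/3.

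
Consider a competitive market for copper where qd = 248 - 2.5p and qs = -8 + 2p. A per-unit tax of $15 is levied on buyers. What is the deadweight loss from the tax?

Deadweight loss = 125

Pre-tax equilibrium: p* = 512/9, q* = 952/9.
Tax on buyers shifts demand to qd = 248 − 2.5(p + 15) = 210.5 - 2.5p.
210.5 - 2.5p = -8 + 2p gives seller price ps = 437/9; buyers pay pb = 437/9 + 15 = 572/9.
New quantity: q = 248 − 2.5(572/9) = 802/9.
DWL = ½ × 15 × (952/9 − 802/9) = 125.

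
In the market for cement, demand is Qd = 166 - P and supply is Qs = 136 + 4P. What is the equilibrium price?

Set Qd = Qs: 166 - P = 136 + 4P.
30 = 5P, so P* = 6.
Q* = 166 − 1(6) = 160.

P* = 6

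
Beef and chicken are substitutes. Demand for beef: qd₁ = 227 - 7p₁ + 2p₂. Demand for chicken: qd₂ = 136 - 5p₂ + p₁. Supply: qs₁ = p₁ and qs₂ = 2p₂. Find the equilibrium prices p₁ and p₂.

p₁ = 1861/54, p₂ = 1315/54

Market 1: 227 - 7p₁ + 2p₂ = p₁ → 8p₁ - 2p₂ = 227.
Market 2: 7p₂ - p₁ = 136.
Eliminating p₂: 7×(1) + 2×(2) gives 54p₁ = 1861, so p₁ = 1861/54.
Back-substitute into (2): p₂ = (136 + 1×1861/54) / 7 = 1315/54.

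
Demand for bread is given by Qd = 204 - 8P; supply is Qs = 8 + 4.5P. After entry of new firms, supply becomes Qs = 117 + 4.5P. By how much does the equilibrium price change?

ΔP = -8.72

Original equilibrium: P* = 15.68, Q* = 78.56.
New equilibrium: 204 - 8P = 117 + 4.5P, so 87 = 12.5P and P' = 6.96; Q' = 204 − 8(6.96) = 148.32.
Change in price: 6.96 − 15.68 = -8.72.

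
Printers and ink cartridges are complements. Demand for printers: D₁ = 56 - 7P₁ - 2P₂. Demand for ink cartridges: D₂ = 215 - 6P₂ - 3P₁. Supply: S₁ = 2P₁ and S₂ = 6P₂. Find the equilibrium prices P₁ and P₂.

Market 1: 56 - 7P₁ - 2P₂ = 2P₁ → 9P₁ + 2P₂ = 56.
Market 2: 12P₂ + 3P₁ = 215.
Eliminating P₂: 12×(1) − 2×(2) gives 102P₁ = 242, so P₁ = 121/51.
Back-substitute into (2): P₂ = (215 − 3×121/51) / 12 = 589/34.

P₁ = 121/51, P₂ = 589/34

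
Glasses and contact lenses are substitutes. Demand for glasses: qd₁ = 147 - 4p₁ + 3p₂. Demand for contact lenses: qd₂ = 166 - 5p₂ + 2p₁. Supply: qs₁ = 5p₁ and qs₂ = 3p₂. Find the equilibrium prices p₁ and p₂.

Market 1: 147 - 4p₁ + 3p₂ = 5p₁ → 9p₁ - 3p₂ = 147.
Market 2: 8p₂ - 2p₁ = 166.
Eliminating p₂: 8×(1) + 3×(2) gives 66p₁ = 1674, so p₁ = 279/11.
Back-substitute into (2): p₂ = (166 + 2×279/11) / 8 = 298/11.

p₁ = 279/11, p₂ = 298/11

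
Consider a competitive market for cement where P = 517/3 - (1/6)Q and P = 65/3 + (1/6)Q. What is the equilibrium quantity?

Q* = 452

Set the two price expressions equal: 517/3 - (1/6)Q = 65/3 + (1/6)Q.
452/3 = (1/3)Q, so Q* = 452.
P* = 517/3 − (1/6)(452) = 97.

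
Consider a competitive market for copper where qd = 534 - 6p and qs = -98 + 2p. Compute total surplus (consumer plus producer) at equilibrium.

Total surplus = 1200

Equilibrium: 534 - 6p = -98 + 2p gives p* = 79, q* = 60.
Demand choke price: p = 89; supply starts at p = 49.
CS = ½(89 − 79)(60) = 300; PS = ½(79 − 49)(60) = 900.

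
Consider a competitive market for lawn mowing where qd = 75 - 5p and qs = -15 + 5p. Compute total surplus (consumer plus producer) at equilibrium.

Equilibrium: 75 - 5p = -15 + 5p gives p* = 9, q* = 30.
Demand choke price: p = 15; supply starts at p = 3.
CS = ½(15 − 9)(30) = 90; PS = ½(9 − 3)(30) = 90.

Total surplus = 180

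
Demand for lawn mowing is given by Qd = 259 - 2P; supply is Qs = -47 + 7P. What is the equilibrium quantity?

Set Qd = Qs: 259 - 2P = -47 + 7P.
306 = 9P, so P* = 34.
Q* = 259 − 2(34) = 191.

Q* = 191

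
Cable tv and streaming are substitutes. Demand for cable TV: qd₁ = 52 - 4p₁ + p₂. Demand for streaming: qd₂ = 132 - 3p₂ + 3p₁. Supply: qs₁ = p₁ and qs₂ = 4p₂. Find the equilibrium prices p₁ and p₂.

Market 1: 52 - 4p₁ + p₂ = p₁ → 5p₁ - p₂ = 52.
Market 2: 7p₂ - 3p₁ = 132.
Eliminating p₂: 7×(1) + 1×(2) gives 32p₁ = 496, so p₁ = 15.5.
Back-substitute into (2): p₂ = (132 + 3×15.5) / 7 = 25.5.

p₁ = 15.5, p₂ = 25.5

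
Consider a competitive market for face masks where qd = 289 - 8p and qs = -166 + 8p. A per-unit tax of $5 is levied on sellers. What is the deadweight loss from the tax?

Deadweight loss = 50

Pre-tax equilibrium: p* = 28.4375, q* = 61.5.
Tax on sellers shifts supply to qs = -166 + 8(p − 5) = -206 + 8p.
289 - 8p = -206 + 8p gives buyer price pb = 30.9375; sellers receive ps = 30.9375 − 5 = 25.9375.
New quantity: q = 289 − 8(30.9375) = 41.5.
DWL = ½ × 5 × (61.5 − 41.5) = 50.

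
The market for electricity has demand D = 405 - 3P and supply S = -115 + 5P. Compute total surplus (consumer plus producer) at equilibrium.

Total surplus = 11760

Equilibrium: 405 - 3P = -115 + 5P gives P* = 65, Q* = 210.
Demand choke price: P = 135; supply starts at P = 23.
CS = ½(135 − 65)(210) = 7350; PS = ½(65 − 23)(210) = 4410.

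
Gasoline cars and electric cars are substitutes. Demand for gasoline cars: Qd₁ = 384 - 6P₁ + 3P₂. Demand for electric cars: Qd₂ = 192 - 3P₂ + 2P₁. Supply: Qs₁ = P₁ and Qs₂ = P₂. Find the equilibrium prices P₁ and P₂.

P₁ = 96, P₂ = 96

Market 1: 384 - 6P₁ + 3P₂ = P₁ → 7P₁ - 3P₂ = 384.
Market 2: 4P₂ - 2P₁ = 192.
Eliminating P₂: 4×(1) + 3×(2) gives 22P₁ = 2112, so P₁ = 96.
Back-substitute into (2): P₂ = (192 + 2×96) / 4 = 96.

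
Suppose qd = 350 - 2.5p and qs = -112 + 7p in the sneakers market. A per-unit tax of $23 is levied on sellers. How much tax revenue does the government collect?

Tax revenue = 81305/19

Pre-tax equilibrium: p* = 924/19, q* = 4340/19.
Tax on sellers shifts supply to qs = -112 + 7(p − 23) = -273 + 7p.
350 - 2.5p = -273 + 7p gives buyer price pb = 1246/19; sellers receive ps = 1246/19 − 23 = 809/19.
New quantity: q = 350 − 2.5(1246/19) = 3535/19.
Revenue = 23 × 3535/19 = 81305/19.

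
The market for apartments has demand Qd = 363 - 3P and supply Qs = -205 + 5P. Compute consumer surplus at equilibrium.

Equilibrium: 363 - 3P = -205 + 5P gives P* = 71, Q* = 150.
Demand choke price (Qd = 0): P = 121.
CS = ½(121 − 71)(150) = 3750.

Consumer surplus = 3750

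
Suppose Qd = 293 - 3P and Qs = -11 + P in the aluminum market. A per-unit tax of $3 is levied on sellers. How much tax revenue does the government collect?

Tax revenue = 188.25

Pre-tax equilibrium: P* = 76, Q* = 65.
Tax on sellers shifts supply to Qs = -11 + 1(P − 3) = -14 + P.
293 - 3P = -14 + P gives buyer price Pb = 76.75; sellers receive Ps = 76.75 − 3 = 73.75.
New quantity: Q = 293 − 3(76.75) = 62.75.
Revenue = 3 × 62.75 = 188.25.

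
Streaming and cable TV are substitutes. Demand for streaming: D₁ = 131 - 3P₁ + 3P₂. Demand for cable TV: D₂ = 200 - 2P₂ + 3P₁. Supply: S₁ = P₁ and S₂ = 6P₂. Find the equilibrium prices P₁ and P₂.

P₁ = 1648/23, P₂ = 1193/23

Market 1: 131 - 3P₁ + 3P₂ = P₁ → 4P₁ - 3P₂ = 131.
Market 2: 8P₂ - 3P₁ = 200.
Eliminating P₂: 8×(1) + 3×(2) gives 23P₁ = 1648, so P₁ = 1648/23.
Back-substitute into (2): P₂ = (200 + 3×1648/23) / 8 = 1193/23.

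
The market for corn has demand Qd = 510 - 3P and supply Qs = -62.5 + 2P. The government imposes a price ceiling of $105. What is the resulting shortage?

Equilibrium price would be P* = 114.5, so the ceiling at 105 binds.
At P = 105: Qd = 510 − 3(105) = 195, Qs = -62.5 + 2(105) = 147.5.
Shortage = 195 − 147.5 = 47.5.

Shortage = 47.5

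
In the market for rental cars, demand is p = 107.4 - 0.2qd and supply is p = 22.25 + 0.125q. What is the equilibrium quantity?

Set the two price expressions equal: 107.4 - 0.2q = 22.25 + 0.125q.
85.15 = 0.325q, so q* = 262.
p* = 107.4 − (0.2)(262) = 55.

q* = 262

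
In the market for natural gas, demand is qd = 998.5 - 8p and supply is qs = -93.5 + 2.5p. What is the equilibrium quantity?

q* = 166.5

Set qd = qs: 998.5 - 8p = -93.5 + 2.5p.
1092 = 10.5p, so p* = 104.
q* = 998.5 − 8(104) = 166.5.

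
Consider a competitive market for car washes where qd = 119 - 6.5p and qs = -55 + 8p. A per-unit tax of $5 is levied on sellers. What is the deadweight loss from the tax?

Deadweight loss = 1300/29

Pre-tax equilibrium: p* = 12, q* = 41.
Tax on sellers shifts supply to qs = -55 + 8(p − 5) = -95 + 8p.
119 - 6.5p = -95 + 8p gives buyer price pb = 428/29; sellers receive ps = 428/29 − 5 = 283/29.
New quantity: q = 119 − 6.5(428/29) = 669/29.
DWL = ½ × 5 × (41 − 669/29) = 1300/29.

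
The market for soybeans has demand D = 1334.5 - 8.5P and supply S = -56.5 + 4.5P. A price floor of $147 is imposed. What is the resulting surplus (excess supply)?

Equilibrium price would be P* = 107, so the floor at 147 binds.
At P = 147: D = 85, S = 605.
Surplus = 605 − 85 = 520.

Surplus = 520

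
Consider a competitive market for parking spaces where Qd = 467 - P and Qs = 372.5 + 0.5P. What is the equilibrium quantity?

Set Qd = Qs: 467 - P = 372.5 + 0.5P.
94.5 = 1.5P, so P* = 63.
Q* = 467 − 1(63) = 404.

Q* = 404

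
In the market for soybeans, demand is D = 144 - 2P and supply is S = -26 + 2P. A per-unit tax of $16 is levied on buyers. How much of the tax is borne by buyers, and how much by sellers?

Buyers bear $8, sellers bear $8

Pre-tax equilibrium: P* = 42.5, Q* = 59.
Tax on buyers shifts demand to D = 144 − 2(P + 16) = 112 - 2P.
112 - 2P = -26 + 2P gives seller price Ps = 34.5; buyers pay Pb = 34.5 + 16 = 50.5.
New quantity: Q = 144 − 2(50.5) = 43.
Buyer burden = 50.5 − 42.5 = 8; seller burden = 42.5 − 34.5 = 8.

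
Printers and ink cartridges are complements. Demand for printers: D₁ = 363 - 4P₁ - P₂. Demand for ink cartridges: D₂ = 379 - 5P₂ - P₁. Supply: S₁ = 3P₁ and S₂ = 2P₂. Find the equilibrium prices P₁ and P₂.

P₁ = 1081/24, P₂ = 1145/24

Market 1: 363 - 4P₁ - P₂ = 3P₁ → 7P₁ + P₂ = 363.
Market 2: 7P₂ + P₁ = 379.
Eliminating P₂: 7×(1) − 1×(2) gives 48P₁ = 2162, so P₁ = 1081/24.
Back-substitute into (2): P₂ = (379 − 1×1081/24) / 7 = 1145/24.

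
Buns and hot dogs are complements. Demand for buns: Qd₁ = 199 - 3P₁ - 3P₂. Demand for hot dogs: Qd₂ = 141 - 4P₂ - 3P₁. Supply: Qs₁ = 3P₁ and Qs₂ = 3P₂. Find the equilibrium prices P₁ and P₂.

P₁ = 970/33, P₂ = 83/11

Market 1: 199 - 3P₁ - 3P₂ = 3P₁ → 6P₁ + 3P₂ = 199.
Market 2: 7P₂ + 3P₁ = 141.
Eliminating P₂: 7×(1) − 3×(2) gives 33P₁ = 970, so P₁ = 970/33.
Back-substitute into (2): P₂ = (141 − 3×970/33) / 7 = 83/11.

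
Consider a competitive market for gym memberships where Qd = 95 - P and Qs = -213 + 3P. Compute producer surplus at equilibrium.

Equilibrium: 95 - P = -213 + 3P gives P* = 77, Q* = 18.
Supply starts at P = 71 (where Qs = 0).
PS = ½(77 − 71)(18) = 54.

Producer surplus = 54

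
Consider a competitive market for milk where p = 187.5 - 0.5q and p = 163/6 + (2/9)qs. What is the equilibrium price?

Set the two price expressions equal: 187.5 - 0.5q = 163/6 + (2/9)q.
481/3 = (13/18)q, so q* = 222.
p* = 187.5 − (0.5)(222) = 76.5.

p* = 76.5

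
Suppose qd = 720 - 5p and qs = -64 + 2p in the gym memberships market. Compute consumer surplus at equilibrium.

Consumer surplus = 2560

Equilibrium: 720 - 5p = -64 + 2p gives p* = 112, q* = 160.
Demand choke price (qd = 0): p = 144.
CS = ½(144 − 112)(160) = 2560.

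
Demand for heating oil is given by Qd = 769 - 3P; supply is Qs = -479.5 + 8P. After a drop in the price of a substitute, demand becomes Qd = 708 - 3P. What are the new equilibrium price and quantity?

P' = 2375/22, Q' = 8451/22

Original equilibrium: P* = 113.5, Q* = 428.5.
New equilibrium: 708 - 3P = -479.5 + 8P, so 1187.5 = 11P and P' = 2375/22; Q' = 708 − 3(2375/22) = 8451/22.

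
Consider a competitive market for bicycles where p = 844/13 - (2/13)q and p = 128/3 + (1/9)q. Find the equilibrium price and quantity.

p* = 52, q* = 84

Set the two price expressions equal: 844/13 - (2/13)q = 128/3 + (1/9)q.
868/39 = (31/117)q, so q* = 84.
p* = 844/13 − (2/13)(84) = 52.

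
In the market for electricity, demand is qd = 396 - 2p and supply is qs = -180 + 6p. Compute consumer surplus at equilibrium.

Equilibrium: 396 - 2p = -180 + 6p gives p* = 72, q* = 252.
Demand choke price (qd = 0): p = 198.
CS = ½(198 − 72)(252) = 15876.

Consumer surplus = 15876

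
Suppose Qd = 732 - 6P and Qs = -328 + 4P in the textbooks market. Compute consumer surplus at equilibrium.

Equilibrium: 732 - 6P = -328 + 4P gives P* = 106, Q* = 96.
Demand choke price (Qd = 0): P = 122.
CS = ½(122 − 106)(96) = 768.

Consumer surplus = 768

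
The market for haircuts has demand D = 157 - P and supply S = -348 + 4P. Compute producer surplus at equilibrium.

Equilibrium: 157 - P = -348 + 4P gives P* = 101, Q* = 56.
Supply starts at P = 87 (where S = 0).
PS = ½(101 − 87)(56) = 392.

Producer surplus = 392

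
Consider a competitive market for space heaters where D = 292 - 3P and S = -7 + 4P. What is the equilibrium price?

Set D = S: 292 - 3P = -7 + 4P.
299 = 7P, so P* = 299/7.
Q* = 292 − 3(299/7) = 1147/7.

P* = 299/7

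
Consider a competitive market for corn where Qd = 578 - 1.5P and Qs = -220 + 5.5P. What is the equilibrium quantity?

Set Qd = Qs: 578 - 1.5P = -220 + 5.5P.
798 = 7P, so P* = 114.
Q* = 578 − 1.5(114) = 407.

Q* = 407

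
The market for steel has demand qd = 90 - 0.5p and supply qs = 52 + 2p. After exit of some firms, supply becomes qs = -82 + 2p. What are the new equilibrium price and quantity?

p' = 68.8, q' = 55.6

Original equilibrium: p* = 15.2, q* = 82.4.
New equilibrium: 90 - 0.5p = -82 + 2p, so 172 = 2.5p and p' = 68.8; q' = 90 − 0.5(68.8) = 55.6.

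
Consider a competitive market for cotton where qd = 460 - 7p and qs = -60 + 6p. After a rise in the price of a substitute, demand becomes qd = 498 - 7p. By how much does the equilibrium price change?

Δp = 38/13

Original equilibrium: p* = 40, q* = 180.
New equilibrium: 498 - 7p = -60 + 6p, so 558 = 13p and p' = 558/13; q' = 498 − 7(558/13) = 2568/13.
Change in price: 558/13 − 40 = 38/13.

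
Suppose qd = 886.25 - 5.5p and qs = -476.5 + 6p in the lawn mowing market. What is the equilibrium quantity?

q* = 234.5

Set qd = qs: 886.25 - 5.5p = -476.5 + 6p.
1362.75 = 11.5p, so p* = 118.5.
q* = 886.25 − 5.5(118.5) = 234.5.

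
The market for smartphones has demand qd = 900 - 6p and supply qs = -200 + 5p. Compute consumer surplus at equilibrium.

Equilibrium: 900 - 6p = -200 + 5p gives p* = 100, q* = 300.
Demand choke price (qd = 0): p = 150.
CS = ½(150 − 100)(300) = 7500.

Consumer surplus = 7500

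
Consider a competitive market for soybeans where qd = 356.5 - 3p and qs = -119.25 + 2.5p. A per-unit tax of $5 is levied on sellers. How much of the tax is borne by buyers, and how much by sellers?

Pre-tax equilibrium: p* = 86.5, q* = 97.
Tax on sellers shifts supply to qs = -119.25 + 2.5(p − 5) = -131.75 + 2.5p.
356.5 - 3p = -131.75 + 2.5p gives buyer price pb = 1953/22; sellers receive ps = 1953/22 − 5 = 1843/22.
New quantity: q = 356.5 − 3(1953/22) = 992/11.
Buyer burden = 1953/22 − 86.5 = 25/11; seller burden = 86.5 − 1843/22 = 30/11.

Buyers bear 25/11, sellers bear 30/11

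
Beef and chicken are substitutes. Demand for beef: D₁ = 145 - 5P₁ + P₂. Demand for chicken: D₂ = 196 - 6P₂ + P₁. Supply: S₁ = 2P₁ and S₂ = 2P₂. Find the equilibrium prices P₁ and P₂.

P₁ = 1356/55, P₂ = 1517/55

Market 1: 145 - 5P₁ + P₂ = 2P₁ → 7P₁ - P₂ = 145.
Market 2: 8P₂ - P₁ = 196.
Eliminating P₂: 8×(1) + 1×(2) gives 55P₁ = 1356, so P₁ = 1356/55.
Back-substitute into (2): P₂ = (196 + 1×1356/55) / 8 = 1517/55.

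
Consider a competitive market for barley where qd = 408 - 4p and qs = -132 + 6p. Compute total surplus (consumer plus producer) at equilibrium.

Total surplus = 7680

Equilibrium: 408 - 4p = -132 + 6p gives p* = 54, q* = 192.
Demand choke price: p = 102; supply starts at p = 22.
CS = ½(102 − 54)(192) = 4608; PS = ½(54 − 22)(192) = 3072.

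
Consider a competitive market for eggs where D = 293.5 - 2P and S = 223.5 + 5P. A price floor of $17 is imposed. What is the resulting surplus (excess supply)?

Surplus = 49

Equilibrium price would be P* = 10, so the floor at 17 binds.
At P = 17: D = 259.5, S = 308.5.
Surplus = 308.5 − 259.5 = 49.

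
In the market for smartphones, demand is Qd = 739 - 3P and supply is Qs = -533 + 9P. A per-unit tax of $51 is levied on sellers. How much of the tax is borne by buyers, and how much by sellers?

Pre-tax equilibrium: P* = 106, Q* = 421.
Tax on sellers shifts supply to Qs = -533 + 9(P − 51) = -992 + 9P.
739 - 3P = -992 + 9P gives buyer price Pb = 144.25; sellers receive Ps = 144.25 − 51 = 93.25.
New quantity: Q = 739 − 3(144.25) = 306.25.
Buyer burden = 144.25 − 106 = 38.25; seller burden = 106 − 93.25 = 12.75.

Buyers bear $38.25, sellers bear $12.75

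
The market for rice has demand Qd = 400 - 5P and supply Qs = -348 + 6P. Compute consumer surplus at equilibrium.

Consumer surplus = 360

Equilibrium: 400 - 5P = -348 + 6P gives P* = 68, Q* = 60.
Demand choke price (Qd = 0): P = 80.
CS = ½(80 − 68)(60) = 360.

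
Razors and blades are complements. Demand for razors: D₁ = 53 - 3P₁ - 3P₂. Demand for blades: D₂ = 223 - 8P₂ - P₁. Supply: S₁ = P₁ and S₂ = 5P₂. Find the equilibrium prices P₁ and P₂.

P₁ = 20/49, P₂ = 839/49

Market 1: 53 - 3P₁ - 3P₂ = P₁ → 4P₁ + 3P₂ = 53.
Market 2: 13P₂ + P₁ = 223.
Eliminating P₂: 13×(1) − 3×(2) gives 49P₁ = 20, so P₁ = 20/49.
Back-substitute into (2): P₂ = (223 − 1×20/49) / 13 = 839/49.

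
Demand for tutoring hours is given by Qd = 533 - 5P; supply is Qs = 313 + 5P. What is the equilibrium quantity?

Set Qd = Qs: 533 - 5P = 313 + 5P.
220 = 10P, so P* = 22.
Q* = 533 − 5(22) = 423.

Q* = 423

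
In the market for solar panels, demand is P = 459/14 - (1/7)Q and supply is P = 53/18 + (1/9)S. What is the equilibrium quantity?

Set the two price expressions equal: 459/14 - (1/7)Q = 53/18 + (1/9)Q.
1880/63 = (16/63)Q, so Q* = 117.5.
P* = 459/14 − (1/7)(117.5) = 16.

Q* = 117.5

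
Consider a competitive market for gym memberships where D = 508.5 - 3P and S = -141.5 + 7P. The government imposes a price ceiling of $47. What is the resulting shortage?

Equilibrium price would be P* = 65, so the ceiling at 47 binds.
At P = 47: D = 508.5 − 3(47) = 367.5, S = -141.5 + 7(47) = 187.5.
Shortage = 367.5 − 187.5 = 180.

Shortage = 180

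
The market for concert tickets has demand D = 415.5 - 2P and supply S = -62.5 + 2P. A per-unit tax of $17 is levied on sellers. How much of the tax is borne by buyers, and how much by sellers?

Pre-tax equilibrium: P* = 119.5, Q* = 176.5.
Tax on sellers shifts supply to S = -62.5 + 2(P − 17) = -96.5 + 2P.
415.5 - 2P = -96.5 + 2P gives buyer price Pb = 128; sellers receive Ps = 128 − 17 = 111.
New quantity: Q = 415.5 − 2(128) = 159.5.
Buyer burden = 128 − 119.5 = 8.5; seller burden = 119.5 − 111 = 8.5.

Buyers bear $8.5, sellers bear $8.5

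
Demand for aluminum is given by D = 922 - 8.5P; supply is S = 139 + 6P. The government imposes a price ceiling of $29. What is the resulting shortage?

Equilibrium price would be P* = 54, so the ceiling at 29 binds.
At P = 29: D = 922 − 8.5(29) = 675.5, S = 139 + 6(29) = 313.
Shortage = 675.5 − 313 = 362.5.

Shortage = 362.5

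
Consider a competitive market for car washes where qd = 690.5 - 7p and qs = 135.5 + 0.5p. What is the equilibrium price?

Set qd = qs: 690.5 - 7p = 135.5 + 0.5p.
555 = 7.5p, so p* = 74.
q* = 690.5 − 7(74) = 172.5.

p* = 74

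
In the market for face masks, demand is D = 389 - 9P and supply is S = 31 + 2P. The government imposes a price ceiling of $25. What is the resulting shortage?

Equilibrium price would be P* = 358/11, so the ceiling at 25 binds.
At P = 25: D = 389 − 9(25) = 164, S = 31 + 2(25) = 81.
Shortage = 164 − 81 = 83.

Shortage = 83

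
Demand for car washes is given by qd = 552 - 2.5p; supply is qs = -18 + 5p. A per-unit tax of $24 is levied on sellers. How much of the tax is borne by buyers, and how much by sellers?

Pre-tax equilibrium: p* = 76, q* = 362.
Tax on sellers shifts supply to qs = -18 + 5(p − 24) = -138 + 5p.
552 - 2.5p = -138 + 5p gives buyer price pb = 92; sellers receive ps = 92 − 24 = 68.
New quantity: q = 552 − 2.5(92) = 322.
Buyer burden = 92 − 76 = 16; seller burden = 76 − 68 = 8.

Buyers bear $16, sellers bear $8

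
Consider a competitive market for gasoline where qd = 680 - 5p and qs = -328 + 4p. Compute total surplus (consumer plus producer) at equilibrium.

Total surplus = 3240

Equilibrium: 680 - 5p = -328 + 4p gives p* = 112, q* = 120.
Demand choke price: p = 136; supply starts at p = 82.
CS = ½(136 − 112)(120) = 1440; PS = ½(112 − 82)(120) = 1800.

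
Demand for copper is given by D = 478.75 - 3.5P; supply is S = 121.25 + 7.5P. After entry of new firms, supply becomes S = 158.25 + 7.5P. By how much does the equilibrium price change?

Original equilibrium: P* = 32.5, Q* = 365.
New equilibrium: 478.75 - 3.5P = 158.25 + 7.5P, so 320.5 = 11P and P' = 641/22; Q' = 478.75 − 3.5(641/22) = 8289/22.
Change in price: 641/22 − 32.5 = -37/11.

ΔP = -37/11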